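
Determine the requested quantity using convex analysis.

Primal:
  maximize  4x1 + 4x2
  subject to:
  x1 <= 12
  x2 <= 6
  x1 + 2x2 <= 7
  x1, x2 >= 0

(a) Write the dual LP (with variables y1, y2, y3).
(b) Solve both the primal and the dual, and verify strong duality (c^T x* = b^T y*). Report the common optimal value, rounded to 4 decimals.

The standard primal-dual pair for 'max c^T x s.t. A x <= b, x >= 0' is:
  Dual:  min b^T y  s.t.  A^T y >= c,  y >= 0.

So the dual LP is:
  minimize  12y1 + 6y2 + 7y3
  subject to:
    y1 + y3 >= 4
    y2 + 2y3 >= 4
    y1, y2, y3 >= 0

Solving the primal: x* = (7, 0).
  primal value c^T x* = 28.
Solving the dual: y* = (0, 0, 4).
  dual value b^T y* = 28.
Strong duality: c^T x* = b^T y*. Confirmed.

28


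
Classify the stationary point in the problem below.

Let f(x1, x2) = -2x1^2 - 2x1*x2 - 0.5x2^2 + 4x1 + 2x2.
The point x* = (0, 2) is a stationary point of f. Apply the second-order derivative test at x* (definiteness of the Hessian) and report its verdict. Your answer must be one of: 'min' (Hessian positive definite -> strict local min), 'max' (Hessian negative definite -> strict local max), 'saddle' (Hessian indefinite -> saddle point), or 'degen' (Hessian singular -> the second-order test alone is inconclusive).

Compute the Hessian H = grad^2 f:
  H = [[-4, -2], [-2, -1]]
Verify stationarity: grad f(x*) = H x* + g = (0, 0).
Eigenvalues of H: -5, 0.
H has a zero eigenvalue (singular; negative semidefinite but not definite), so H is neither positive definite, negative definite, nor indefinite. The second-order test alone is inconclusive -> degen.
(Indeed, f is constant along the null direction of H through x*, so x* is not a strict local extremum.)

degen


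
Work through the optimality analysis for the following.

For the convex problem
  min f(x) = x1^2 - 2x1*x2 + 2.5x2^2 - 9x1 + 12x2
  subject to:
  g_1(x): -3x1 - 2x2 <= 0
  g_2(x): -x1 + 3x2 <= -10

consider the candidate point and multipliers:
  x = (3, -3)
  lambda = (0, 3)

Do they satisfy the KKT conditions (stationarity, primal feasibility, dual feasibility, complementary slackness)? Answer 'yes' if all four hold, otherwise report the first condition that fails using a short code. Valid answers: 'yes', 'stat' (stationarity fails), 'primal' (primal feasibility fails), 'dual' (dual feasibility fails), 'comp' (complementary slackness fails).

Gradient of f: grad f(x) = Q x + c = (3, -9)
Constraint values g_i(x) = a_i^T x - b_i:
  g_1((3, -3)) = -3
  g_2((3, -3)) = -2
Stationarity residual: grad f(x) + sum_i lambda_i a_i = (0, 0)
  -> stationarity OK
Primal feasibility (all g_i <= 0): OK
Dual feasibility (all lambda_i >= 0): OK
Complementary slackness (lambda_i * g_i(x) = 0 for all i): FAILS

Verdict: the first failing condition is complementary_slackness -> comp.

comp


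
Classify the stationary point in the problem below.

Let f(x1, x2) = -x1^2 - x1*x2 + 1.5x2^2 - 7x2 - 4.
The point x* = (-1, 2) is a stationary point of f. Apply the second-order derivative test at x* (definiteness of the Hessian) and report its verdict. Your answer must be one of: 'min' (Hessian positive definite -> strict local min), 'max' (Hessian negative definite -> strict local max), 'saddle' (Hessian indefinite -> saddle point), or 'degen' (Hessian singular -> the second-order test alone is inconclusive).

Compute the Hessian H = grad^2 f:
  H = [[-2, -1], [-1, 3]]
Verify stationarity: grad f(x*) = H x* + g = (0, 0).
Eigenvalues of H: -2.1926, 3.1926.
Eigenvalues have mixed signs, so H is indefinite -> x* is a saddle point.

saddle


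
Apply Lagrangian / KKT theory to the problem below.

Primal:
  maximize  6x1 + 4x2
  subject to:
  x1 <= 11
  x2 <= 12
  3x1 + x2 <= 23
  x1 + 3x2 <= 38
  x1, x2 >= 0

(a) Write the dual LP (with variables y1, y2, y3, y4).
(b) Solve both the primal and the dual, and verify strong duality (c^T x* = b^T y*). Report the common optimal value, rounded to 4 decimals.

The standard primal-dual pair for 'max c^T x s.t. A x <= b, x >= 0' is:
  Dual:  min b^T y  s.t.  A^T y >= c,  y >= 0.

So the dual LP is:
  minimize  11y1 + 12y2 + 23y3 + 38y4
  subject to:
    y1 + 3y3 + y4 >= 6
    y2 + y3 + 3y4 >= 4
    y1, y2, y3, y4 >= 0

Solving the primal: x* = (3.875, 11.375).
  primal value c^T x* = 68.75.
Solving the dual: y* = (0, 0, 1.75, 0.75).
  dual value b^T y* = 68.75.
Strong duality: c^T x* = b^T y*. Confirmed.

68.75


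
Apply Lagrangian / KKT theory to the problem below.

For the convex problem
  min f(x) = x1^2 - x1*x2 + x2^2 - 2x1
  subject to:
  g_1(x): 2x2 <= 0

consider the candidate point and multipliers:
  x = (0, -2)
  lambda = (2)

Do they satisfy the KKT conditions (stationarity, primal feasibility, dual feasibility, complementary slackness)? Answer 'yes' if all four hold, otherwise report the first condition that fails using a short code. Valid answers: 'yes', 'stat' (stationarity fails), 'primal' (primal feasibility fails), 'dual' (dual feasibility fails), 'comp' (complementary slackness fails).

Gradient of f: grad f(x) = Q x + c = (0, -4)
Constraint values g_i(x) = a_i^T x - b_i:
  g_1((0, -2)) = -4
Stationarity residual: grad f(x) + sum_i lambda_i a_i = (0, 0)
  -> stationarity OK
Primal feasibility (all g_i <= 0): OK
Dual feasibility (all lambda_i >= 0): OK
Complementary slackness (lambda_i * g_i(x) = 0 for all i): FAILS

Verdict: the first failing condition is complementary_slackness -> comp.

comp


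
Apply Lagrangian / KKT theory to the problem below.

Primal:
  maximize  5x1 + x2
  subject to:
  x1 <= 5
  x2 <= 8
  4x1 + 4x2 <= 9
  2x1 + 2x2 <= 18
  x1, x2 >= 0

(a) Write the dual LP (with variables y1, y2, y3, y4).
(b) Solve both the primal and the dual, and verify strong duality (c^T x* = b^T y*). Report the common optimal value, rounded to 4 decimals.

The standard primal-dual pair for 'max c^T x s.t. A x <= b, x >= 0' is:
  Dual:  min b^T y  s.t.  A^T y >= c,  y >= 0.

So the dual LP is:
  minimize  5y1 + 8y2 + 9y3 + 18y4
  subject to:
    y1 + 4y3 + 2y4 >= 5
    y2 + 4y3 + 2y4 >= 1
    y1, y2, y3, y4 >= 0

Solving the primal: x* = (2.25, 0).
  primal value c^T x* = 11.25.
Solving the dual: y* = (0, 0, 1.25, 0).
  dual value b^T y* = 11.25.
Strong duality: c^T x* = b^T y*. Confirmed.

11.25


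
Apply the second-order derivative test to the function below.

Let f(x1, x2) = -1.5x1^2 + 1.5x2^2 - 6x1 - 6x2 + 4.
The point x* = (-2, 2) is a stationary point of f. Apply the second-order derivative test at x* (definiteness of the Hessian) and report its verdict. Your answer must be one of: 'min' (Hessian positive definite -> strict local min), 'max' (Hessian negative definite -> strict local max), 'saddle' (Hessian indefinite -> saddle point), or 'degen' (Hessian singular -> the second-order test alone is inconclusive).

Compute the Hessian H = grad^2 f:
  H = [[-3, 0], [0, 3]]
Verify stationarity: grad f(x*) = H x* + g = (0, 0).
Eigenvalues of H: -3, 3.
Eigenvalues have mixed signs, so H is indefinite -> x* is a saddle point.

saddle


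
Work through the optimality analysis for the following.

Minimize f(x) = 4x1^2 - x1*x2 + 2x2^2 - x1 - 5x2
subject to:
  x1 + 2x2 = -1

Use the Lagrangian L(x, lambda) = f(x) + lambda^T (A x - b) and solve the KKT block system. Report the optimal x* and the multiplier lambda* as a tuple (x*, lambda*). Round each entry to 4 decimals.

Form the Lagrangian:
  L(x, lambda) = (1/2) x^T Q x + c^T x + lambda^T (A x - b)
Stationarity (grad_x L = 0): Q x + c + A^T lambda = 0.
Primal feasibility: A x = b.

This gives the KKT block system:
  [ Q   A^T ] [ x     ]   [-c ]
  [ A    0  ] [ lambda ] = [ b ]

Solving the linear system:
  x*      = (-0.3, -0.35)
  lambda* = (3.05)
  f(x*)   = 2.55

x* = (-0.3, -0.35), lambda* = (3.05)


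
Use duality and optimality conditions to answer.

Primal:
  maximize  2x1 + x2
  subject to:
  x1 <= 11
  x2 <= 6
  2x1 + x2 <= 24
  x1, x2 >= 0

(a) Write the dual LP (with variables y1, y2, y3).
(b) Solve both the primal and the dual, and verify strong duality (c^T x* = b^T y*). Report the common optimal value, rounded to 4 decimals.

The standard primal-dual pair for 'max c^T x s.t. A x <= b, x >= 0' is:
  Dual:  min b^T y  s.t.  A^T y >= c,  y >= 0.

So the dual LP is:
  minimize  11y1 + 6y2 + 24y3
  subject to:
    y1 + 2y3 >= 2
    y2 + y3 >= 1
    y1, y2, y3 >= 0

Solving the primal: x* = (9, 6).
  primal value c^T x* = 24.
Solving the dual: y* = (0, 0, 1).
  dual value b^T y* = 24.
Strong duality: c^T x* = b^T y*. Confirmed.

24


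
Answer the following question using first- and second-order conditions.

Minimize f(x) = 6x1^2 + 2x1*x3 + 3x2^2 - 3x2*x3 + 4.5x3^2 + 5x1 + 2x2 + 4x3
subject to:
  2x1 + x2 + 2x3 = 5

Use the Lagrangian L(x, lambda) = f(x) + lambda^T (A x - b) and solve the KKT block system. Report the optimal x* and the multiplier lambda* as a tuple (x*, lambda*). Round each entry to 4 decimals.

Form the Lagrangian:
  L(x, lambda) = (1/2) x^T Q x + c^T x + lambda^T (A x - b)
Stationarity (grad_x L = 0): Q x + c + A^T lambda = 0.
Primal feasibility: A x = b.

This gives the KKT block system:
  [ Q   A^T ] [ x     ]   [-c ]
  [ A    0  ] [ lambda ] = [ b ]

Solving the linear system:
  x*      = (0.4279, 1.4195, 1.3624)
  lambda* = (-6.4295)
  f(x*)   = 21.2878

x* = (0.4279, 1.4195, 1.3624), lambda* = (-6.4295)


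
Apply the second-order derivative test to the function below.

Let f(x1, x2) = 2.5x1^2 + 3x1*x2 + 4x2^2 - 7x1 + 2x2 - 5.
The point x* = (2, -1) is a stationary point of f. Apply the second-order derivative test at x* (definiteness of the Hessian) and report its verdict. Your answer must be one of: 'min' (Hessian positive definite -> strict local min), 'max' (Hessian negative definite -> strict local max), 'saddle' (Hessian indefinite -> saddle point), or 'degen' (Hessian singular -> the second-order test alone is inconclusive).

Compute the Hessian H = grad^2 f:
  H = [[5, 3], [3, 8]]
Verify stationarity: grad f(x*) = H x* + g = (0, 0).
Eigenvalues of H: 3.1459, 9.8541.
Both eigenvalues > 0, so H is positive definite -> x* is a strict local min.

min


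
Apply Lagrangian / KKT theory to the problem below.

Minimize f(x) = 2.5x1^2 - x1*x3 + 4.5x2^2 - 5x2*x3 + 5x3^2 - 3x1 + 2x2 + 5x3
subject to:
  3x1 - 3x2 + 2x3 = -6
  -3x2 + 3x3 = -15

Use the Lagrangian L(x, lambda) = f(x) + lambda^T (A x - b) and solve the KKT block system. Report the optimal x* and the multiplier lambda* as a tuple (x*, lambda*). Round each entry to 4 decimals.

Form the Lagrangian:
  L(x, lambda) = (1/2) x^T Q x + c^T x + lambda^T (A x - b)
Stationarity (grad_x L = 0): Q x + c + A^T lambda = 0.
Primal feasibility: A x = b.

This gives the KKT block system:
  [ Q   A^T ] [ x     ]   [-c ]
  [ A    0  ] [ lambda ] = [ b ]

Solving the linear system:
  x*      = (1.95, 1.85, -3.15)
  lambda* = (-3.3, 14.7667)
  f(x*)   = 91.9

x* = (1.95, 1.85, -3.15), lambda* = (-3.3, 14.7667)


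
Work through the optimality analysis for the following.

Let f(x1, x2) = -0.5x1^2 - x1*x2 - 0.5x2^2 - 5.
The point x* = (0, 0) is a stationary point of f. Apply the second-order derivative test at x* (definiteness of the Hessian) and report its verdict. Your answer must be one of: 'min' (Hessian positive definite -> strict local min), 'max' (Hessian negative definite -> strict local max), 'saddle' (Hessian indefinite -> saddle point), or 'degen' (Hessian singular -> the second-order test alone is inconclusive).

Compute the Hessian H = grad^2 f:
  H = [[-1, -1], [-1, -1]]
Verify stationarity: grad f(x*) = H x* + g = (0, 0).
Eigenvalues of H: -2, 0.
H has a zero eigenvalue (singular; negative semidefinite but not definite), so H is neither positive definite, negative definite, nor indefinite. The second-order test alone is inconclusive -> degen.
(Indeed, f is constant along the null direction of H through x*, so x* is not a strict local extremum.)

degen


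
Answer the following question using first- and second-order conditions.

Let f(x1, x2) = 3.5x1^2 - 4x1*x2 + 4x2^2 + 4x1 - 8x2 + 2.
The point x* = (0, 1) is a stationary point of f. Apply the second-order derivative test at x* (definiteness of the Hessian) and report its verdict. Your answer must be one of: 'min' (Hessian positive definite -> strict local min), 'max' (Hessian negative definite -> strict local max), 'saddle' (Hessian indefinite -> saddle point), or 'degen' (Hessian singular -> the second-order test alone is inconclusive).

Compute the Hessian H = grad^2 f:
  H = [[7, -4], [-4, 8]]
Verify stationarity: grad f(x*) = H x* + g = (0, 0).
Eigenvalues of H: 3.4689, 11.5311.
Both eigenvalues > 0, so H is positive definite -> x* is a strict local min.

min


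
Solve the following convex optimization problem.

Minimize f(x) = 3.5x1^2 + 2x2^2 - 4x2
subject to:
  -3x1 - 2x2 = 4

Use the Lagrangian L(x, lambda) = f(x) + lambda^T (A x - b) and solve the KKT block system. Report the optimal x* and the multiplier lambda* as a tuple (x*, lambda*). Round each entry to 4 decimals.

Form the Lagrangian:
  L(x, lambda) = (1/2) x^T Q x + c^T x + lambda^T (A x - b)
Stationarity (grad_x L = 0): Q x + c + A^T lambda = 0.
Primal feasibility: A x = b.

This gives the KKT block system:
  [ Q   A^T ] [ x     ]   [-c ]
  [ A    0  ] [ lambda ] = [ b ]

Solving the linear system:
  x*      = (-1.125, -0.3125)
  lambda* = (-2.625)
  f(x*)   = 5.875

x* = (-1.125, -0.3125), lambda* = (-2.625)


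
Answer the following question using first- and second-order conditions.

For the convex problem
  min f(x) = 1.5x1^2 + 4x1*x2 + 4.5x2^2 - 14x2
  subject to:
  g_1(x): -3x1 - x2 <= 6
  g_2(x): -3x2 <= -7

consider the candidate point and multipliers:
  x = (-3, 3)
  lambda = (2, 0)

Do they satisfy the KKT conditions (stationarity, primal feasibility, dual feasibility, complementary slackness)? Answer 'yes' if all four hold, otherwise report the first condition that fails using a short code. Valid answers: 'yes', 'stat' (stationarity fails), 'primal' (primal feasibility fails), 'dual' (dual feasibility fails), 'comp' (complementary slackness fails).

Gradient of f: grad f(x) = Q x + c = (3, 1)
Constraint values g_i(x) = a_i^T x - b_i:
  g_1((-3, 3)) = 0
  g_2((-3, 3)) = -2
Stationarity residual: grad f(x) + sum_i lambda_i a_i = (-3, -1)
  -> stationarity FAILS
Primal feasibility (all g_i <= 0): OK
Dual feasibility (all lambda_i >= 0): OK
Complementary slackness (lambda_i * g_i(x) = 0 for all i): OK

Verdict: the first failing condition is stationarity -> stat.

stat


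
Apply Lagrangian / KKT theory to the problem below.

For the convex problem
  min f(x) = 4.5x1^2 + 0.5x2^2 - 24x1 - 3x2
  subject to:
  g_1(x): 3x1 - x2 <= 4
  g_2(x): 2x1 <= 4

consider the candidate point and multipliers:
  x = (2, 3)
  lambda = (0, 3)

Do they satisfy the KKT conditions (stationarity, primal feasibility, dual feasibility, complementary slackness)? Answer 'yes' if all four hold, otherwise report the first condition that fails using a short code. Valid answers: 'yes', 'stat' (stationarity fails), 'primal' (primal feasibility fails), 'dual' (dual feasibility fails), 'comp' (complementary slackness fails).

Gradient of f: grad f(x) = Q x + c = (-6, 0)
Constraint values g_i(x) = a_i^T x - b_i:
  g_1((2, 3)) = -1
  g_2((2, 3)) = 0
Stationarity residual: grad f(x) + sum_i lambda_i a_i = (0, 0)
  -> stationarity OK
Primal feasibility (all g_i <= 0): OK
Dual feasibility (all lambda_i >= 0): OK
Complementary slackness (lambda_i * g_i(x) = 0 for all i): OK

Verdict: yes, KKT holds.

yes


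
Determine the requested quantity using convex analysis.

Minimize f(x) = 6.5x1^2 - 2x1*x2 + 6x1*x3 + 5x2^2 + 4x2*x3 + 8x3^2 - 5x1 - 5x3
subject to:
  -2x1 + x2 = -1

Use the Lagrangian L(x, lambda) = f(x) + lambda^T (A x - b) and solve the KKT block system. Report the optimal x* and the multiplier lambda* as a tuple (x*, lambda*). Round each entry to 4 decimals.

Form the Lagrangian:
  L(x, lambda) = (1/2) x^T Q x + c^T x + lambda^T (A x - b)
Stationarity (grad_x L = 0): Q x + c + A^T lambda = 0.
Primal feasibility: A x = b.

This gives the KKT block system:
  [ Q   A^T ] [ x     ]   [-c ]
  [ A    0  ] [ lambda ] = [ b ]

Solving the linear system:
  x*      = (0.4618, -0.0763, 0.1584)
  lambda* = (1.0534)
  f(x*)   = -1.0239

x* = (0.4618, -0.0763, 0.1584), lambda* = (1.0534)


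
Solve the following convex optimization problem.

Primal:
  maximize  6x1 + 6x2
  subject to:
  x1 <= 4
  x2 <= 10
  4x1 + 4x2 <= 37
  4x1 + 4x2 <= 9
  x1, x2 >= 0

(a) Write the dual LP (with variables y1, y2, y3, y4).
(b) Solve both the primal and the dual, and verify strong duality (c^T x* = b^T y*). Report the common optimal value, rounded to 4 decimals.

The standard primal-dual pair for 'max c^T x s.t. A x <= b, x >= 0' is:
  Dual:  min b^T y  s.t.  A^T y >= c,  y >= 0.

So the dual LP is:
  minimize  4y1 + 10y2 + 37y3 + 9y4
  subject to:
    y1 + 4y3 + 4y4 >= 6
    y2 + 4y3 + 4y4 >= 6
    y1, y2, y3, y4 >= 0

Solving the primal: x* = (2.25, 0).
  primal value c^T x* = 13.5.
Solving the dual: y* = (0, 0, 0, 1.5).
  dual value b^T y* = 13.5.
Strong duality: c^T x* = b^T y*. Confirmed.

13.5


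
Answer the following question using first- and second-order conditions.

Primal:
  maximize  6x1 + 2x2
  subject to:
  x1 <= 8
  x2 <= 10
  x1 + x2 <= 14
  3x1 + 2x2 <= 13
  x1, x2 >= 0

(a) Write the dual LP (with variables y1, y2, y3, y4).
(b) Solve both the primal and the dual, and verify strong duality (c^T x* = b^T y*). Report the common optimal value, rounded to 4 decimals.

The standard primal-dual pair for 'max c^T x s.t. A x <= b, x >= 0' is:
  Dual:  min b^T y  s.t.  A^T y >= c,  y >= 0.

So the dual LP is:
  minimize  8y1 + 10y2 + 14y3 + 13y4
  subject to:
    y1 + y3 + 3y4 >= 6
    y2 + y3 + 2y4 >= 2
    y1, y2, y3, y4 >= 0

Solving the primal: x* = (4.3333, 0).
  primal value c^T x* = 26.
Solving the dual: y* = (0, 0, 0, 2).
  dual value b^T y* = 26.
Strong duality: c^T x* = b^T y*. Confirmed.

26


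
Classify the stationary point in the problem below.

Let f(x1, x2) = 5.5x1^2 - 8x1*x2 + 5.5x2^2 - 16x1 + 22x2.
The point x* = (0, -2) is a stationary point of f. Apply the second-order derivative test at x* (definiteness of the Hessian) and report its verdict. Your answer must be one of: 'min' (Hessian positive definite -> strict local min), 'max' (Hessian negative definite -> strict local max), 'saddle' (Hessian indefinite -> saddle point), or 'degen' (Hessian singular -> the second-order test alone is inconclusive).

Compute the Hessian H = grad^2 f:
  H = [[11, -8], [-8, 11]]
Verify stationarity: grad f(x*) = H x* + g = (0, 0).
Eigenvalues of H: 3, 19.
Both eigenvalues > 0, so H is positive definite -> x* is a strict local min.

min


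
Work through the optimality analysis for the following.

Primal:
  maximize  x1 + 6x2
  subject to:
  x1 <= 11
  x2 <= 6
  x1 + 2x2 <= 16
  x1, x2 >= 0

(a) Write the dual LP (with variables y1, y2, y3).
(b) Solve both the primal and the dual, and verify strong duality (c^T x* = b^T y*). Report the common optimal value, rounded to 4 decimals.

The standard primal-dual pair for 'max c^T x s.t. A x <= b, x >= 0' is:
  Dual:  min b^T y  s.t.  A^T y >= c,  y >= 0.

So the dual LP is:
  minimize  11y1 + 6y2 + 16y3
  subject to:
    y1 + y3 >= 1
    y2 + 2y3 >= 6
    y1, y2, y3 >= 0

Solving the primal: x* = (4, 6).
  primal value c^T x* = 40.
Solving the dual: y* = (0, 4, 1).
  dual value b^T y* = 40.
Strong duality: c^T x* = b^T y*. Confirmed.

40


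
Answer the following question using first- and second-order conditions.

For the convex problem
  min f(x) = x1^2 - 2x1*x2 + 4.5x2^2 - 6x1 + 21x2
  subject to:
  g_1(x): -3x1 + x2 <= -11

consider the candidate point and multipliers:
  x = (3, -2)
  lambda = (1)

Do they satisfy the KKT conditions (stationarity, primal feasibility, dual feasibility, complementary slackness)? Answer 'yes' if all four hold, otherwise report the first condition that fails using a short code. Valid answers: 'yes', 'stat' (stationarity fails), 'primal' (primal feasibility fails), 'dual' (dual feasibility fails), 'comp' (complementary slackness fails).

Gradient of f: grad f(x) = Q x + c = (4, -3)
Constraint values g_i(x) = a_i^T x - b_i:
  g_1((3, -2)) = 0
Stationarity residual: grad f(x) + sum_i lambda_i a_i = (1, -2)
  -> stationarity FAILS
Primal feasibility (all g_i <= 0): OK
Dual feasibility (all lambda_i >= 0): OK
Complementary slackness (lambda_i * g_i(x) = 0 for all i): OK

Verdict: the first failing condition is stationarity -> stat.

stat


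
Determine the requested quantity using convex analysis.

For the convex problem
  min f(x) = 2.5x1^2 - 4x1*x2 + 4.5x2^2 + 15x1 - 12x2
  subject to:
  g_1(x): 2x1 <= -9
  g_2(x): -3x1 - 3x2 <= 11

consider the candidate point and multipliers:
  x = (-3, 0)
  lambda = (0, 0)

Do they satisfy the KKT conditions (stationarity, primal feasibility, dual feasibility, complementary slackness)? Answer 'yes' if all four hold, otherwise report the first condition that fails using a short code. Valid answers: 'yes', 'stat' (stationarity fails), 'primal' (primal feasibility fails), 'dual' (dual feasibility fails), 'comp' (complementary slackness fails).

Gradient of f: grad f(x) = Q x + c = (0, 0)
Constraint values g_i(x) = a_i^T x - b_i:
  g_1((-3, 0)) = 3
  g_2((-3, 0)) = -2
Stationarity residual: grad f(x) + sum_i lambda_i a_i = (0, 0)
  -> stationarity OK
Primal feasibility (all g_i <= 0): FAILS
Dual feasibility (all lambda_i >= 0): OK
Complementary slackness (lambda_i * g_i(x) = 0 for all i): OK

Verdict: the first failing condition is primal_feasibility -> primal.

primal


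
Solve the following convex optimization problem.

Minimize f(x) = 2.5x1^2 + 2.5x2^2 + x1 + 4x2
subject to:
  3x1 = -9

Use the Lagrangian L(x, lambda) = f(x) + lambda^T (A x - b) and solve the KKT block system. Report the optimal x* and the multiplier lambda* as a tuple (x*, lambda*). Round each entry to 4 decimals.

Form the Lagrangian:
  L(x, lambda) = (1/2) x^T Q x + c^T x + lambda^T (A x - b)
Stationarity (grad_x L = 0): Q x + c + A^T lambda = 0.
Primal feasibility: A x = b.

This gives the KKT block system:
  [ Q   A^T ] [ x     ]   [-c ]
  [ A    0  ] [ lambda ] = [ b ]

Solving the linear system:
  x*      = (-3, -0.8)
  lambda* = (4.6667)
  f(x*)   = 17.9

x* = (-3, -0.8), lambda* = (4.6667)


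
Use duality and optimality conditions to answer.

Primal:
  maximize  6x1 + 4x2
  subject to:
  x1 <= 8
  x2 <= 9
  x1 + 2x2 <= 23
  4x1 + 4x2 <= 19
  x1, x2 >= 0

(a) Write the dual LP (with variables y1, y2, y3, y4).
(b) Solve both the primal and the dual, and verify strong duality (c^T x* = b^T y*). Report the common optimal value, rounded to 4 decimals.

The standard primal-dual pair for 'max c^T x s.t. A x <= b, x >= 0' is:
  Dual:  min b^T y  s.t.  A^T y >= c,  y >= 0.

So the dual LP is:
  minimize  8y1 + 9y2 + 23y3 + 19y4
  subject to:
    y1 + y3 + 4y4 >= 6
    y2 + 2y3 + 4y4 >= 4
    y1, y2, y3, y4 >= 0

Solving the primal: x* = (4.75, 0).
  primal value c^T x* = 28.5.
Solving the dual: y* = (0, 0, 0, 1.5).
  dual value b^T y* = 28.5.
Strong duality: c^T x* = b^T y*. Confirmed.

28.5


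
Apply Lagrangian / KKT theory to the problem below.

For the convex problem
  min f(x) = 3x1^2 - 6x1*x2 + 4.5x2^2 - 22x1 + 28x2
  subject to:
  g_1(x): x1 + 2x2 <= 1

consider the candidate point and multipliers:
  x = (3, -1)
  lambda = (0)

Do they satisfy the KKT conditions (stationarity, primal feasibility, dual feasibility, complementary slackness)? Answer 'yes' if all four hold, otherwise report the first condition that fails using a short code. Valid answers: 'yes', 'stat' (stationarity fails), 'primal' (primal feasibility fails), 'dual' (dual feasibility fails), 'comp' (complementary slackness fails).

Gradient of f: grad f(x) = Q x + c = (2, 1)
Constraint values g_i(x) = a_i^T x - b_i:
  g_1((3, -1)) = 0
Stationarity residual: grad f(x) + sum_i lambda_i a_i = (2, 1)
  -> stationarity FAILS
Primal feasibility (all g_i <= 0): OK
Dual feasibility (all lambda_i >= 0): OK
Complementary slackness (lambda_i * g_i(x) = 0 for all i): OK

Verdict: the first failing condition is stationarity -> stat.

stat


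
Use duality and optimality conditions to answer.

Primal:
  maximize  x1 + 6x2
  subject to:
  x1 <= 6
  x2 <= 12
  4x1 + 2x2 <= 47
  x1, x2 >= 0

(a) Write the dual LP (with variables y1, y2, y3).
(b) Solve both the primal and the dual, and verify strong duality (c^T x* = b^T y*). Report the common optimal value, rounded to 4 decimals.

The standard primal-dual pair for 'max c^T x s.t. A x <= b, x >= 0' is:
  Dual:  min b^T y  s.t.  A^T y >= c,  y >= 0.

So the dual LP is:
  minimize  6y1 + 12y2 + 47y3
  subject to:
    y1 + 4y3 >= 1
    y2 + 2y3 >= 6
    y1, y2, y3 >= 0

Solving the primal: x* = (5.75, 12).
  primal value c^T x* = 77.75.
Solving the dual: y* = (0, 5.5, 0.25).
  dual value b^T y* = 77.75.
Strong duality: c^T x* = b^T y*. Confirmed.

77.75


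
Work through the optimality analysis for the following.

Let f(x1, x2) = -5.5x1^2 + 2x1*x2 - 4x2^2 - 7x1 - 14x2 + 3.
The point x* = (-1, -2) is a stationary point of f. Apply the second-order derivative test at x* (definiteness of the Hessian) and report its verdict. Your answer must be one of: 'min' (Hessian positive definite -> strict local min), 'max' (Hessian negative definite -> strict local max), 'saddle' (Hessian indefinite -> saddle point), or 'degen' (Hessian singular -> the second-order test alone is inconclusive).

Compute the Hessian H = grad^2 f:
  H = [[-11, 2], [2, -8]]
Verify stationarity: grad f(x*) = H x* + g = (0, 0).
Eigenvalues of H: -12, -7.
Both eigenvalues < 0, so H is negative definite -> x* is a strict local max.

max


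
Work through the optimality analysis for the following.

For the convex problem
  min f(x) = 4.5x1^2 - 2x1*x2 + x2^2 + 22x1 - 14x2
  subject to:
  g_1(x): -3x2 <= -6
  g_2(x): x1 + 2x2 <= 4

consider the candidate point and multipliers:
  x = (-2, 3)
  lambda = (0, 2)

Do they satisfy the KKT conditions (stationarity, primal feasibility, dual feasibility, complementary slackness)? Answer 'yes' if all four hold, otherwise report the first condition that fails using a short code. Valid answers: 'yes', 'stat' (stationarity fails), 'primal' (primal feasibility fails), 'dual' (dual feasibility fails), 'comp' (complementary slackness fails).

Gradient of f: grad f(x) = Q x + c = (-2, -4)
Constraint values g_i(x) = a_i^T x - b_i:
  g_1((-2, 3)) = -3
  g_2((-2, 3)) = 0
Stationarity residual: grad f(x) + sum_i lambda_i a_i = (0, 0)
  -> stationarity OK
Primal feasibility (all g_i <= 0): OK
Dual feasibility (all lambda_i >= 0): OK
Complementary slackness (lambda_i * g_i(x) = 0 for all i): OK

Verdict: yes, KKT holds.

yes


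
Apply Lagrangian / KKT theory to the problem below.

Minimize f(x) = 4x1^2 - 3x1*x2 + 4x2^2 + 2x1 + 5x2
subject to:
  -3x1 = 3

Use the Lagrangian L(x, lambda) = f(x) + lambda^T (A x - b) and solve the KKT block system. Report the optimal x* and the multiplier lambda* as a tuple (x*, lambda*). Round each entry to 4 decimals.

Form the Lagrangian:
  L(x, lambda) = (1/2) x^T Q x + c^T x + lambda^T (A x - b)
Stationarity (grad_x L = 0): Q x + c + A^T lambda = 0.
Primal feasibility: A x = b.

This gives the KKT block system:
  [ Q   A^T ] [ x     ]   [-c ]
  [ A    0  ] [ lambda ] = [ b ]

Solving the linear system:
  x*      = (-1, -1)
  lambda* = (-1)
  f(x*)   = -2

x* = (-1, -1), lambda* = (-1)


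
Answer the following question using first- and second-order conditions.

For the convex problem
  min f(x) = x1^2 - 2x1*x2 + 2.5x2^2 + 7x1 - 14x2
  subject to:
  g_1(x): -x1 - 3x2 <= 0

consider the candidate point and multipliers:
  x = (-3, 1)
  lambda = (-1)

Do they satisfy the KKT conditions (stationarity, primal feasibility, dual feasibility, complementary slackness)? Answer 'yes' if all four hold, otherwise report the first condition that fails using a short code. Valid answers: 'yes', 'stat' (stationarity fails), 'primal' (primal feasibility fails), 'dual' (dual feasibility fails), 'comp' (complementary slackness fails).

Gradient of f: grad f(x) = Q x + c = (-1, -3)
Constraint values g_i(x) = a_i^T x - b_i:
  g_1((-3, 1)) = 0
Stationarity residual: grad f(x) + sum_i lambda_i a_i = (0, 0)
  -> stationarity OK
Primal feasibility (all g_i <= 0): OK
Dual feasibility (all lambda_i >= 0): FAILS
Complementary slackness (lambda_i * g_i(x) = 0 for all i): OK

Verdict: the first failing condition is dual_feasibility -> dual.

dual


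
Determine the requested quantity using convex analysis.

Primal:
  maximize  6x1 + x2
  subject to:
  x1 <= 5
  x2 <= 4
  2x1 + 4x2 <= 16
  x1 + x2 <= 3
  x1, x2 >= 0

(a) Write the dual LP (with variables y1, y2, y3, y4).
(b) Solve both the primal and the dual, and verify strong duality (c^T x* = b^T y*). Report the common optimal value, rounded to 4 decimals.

The standard primal-dual pair for 'max c^T x s.t. A x <= b, x >= 0' is:
  Dual:  min b^T y  s.t.  A^T y >= c,  y >= 0.

So the dual LP is:
  minimize  5y1 + 4y2 + 16y3 + 3y4
  subject to:
    y1 + 2y3 + y4 >= 6
    y2 + 4y3 + y4 >= 1
    y1, y2, y3, y4 >= 0

Solving the primal: x* = (3, 0).
  primal value c^T x* = 18.
Solving the dual: y* = (0, 0, 0, 6).
  dual value b^T y* = 18.
Strong duality: c^T x* = b^T y*. Confirmed.

18


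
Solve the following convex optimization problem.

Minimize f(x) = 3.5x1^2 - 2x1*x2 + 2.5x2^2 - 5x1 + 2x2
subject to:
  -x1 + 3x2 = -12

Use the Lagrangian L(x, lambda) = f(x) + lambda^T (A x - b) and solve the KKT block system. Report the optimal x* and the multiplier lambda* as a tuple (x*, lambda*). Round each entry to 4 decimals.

Form the Lagrangian:
  L(x, lambda) = (1/2) x^T Q x + c^T x + lambda^T (A x - b)
Stationarity (grad_x L = 0): Q x + c + A^T lambda = 0.
Primal feasibility: A x = b.

This gives the KKT block system:
  [ Q   A^T ] [ x     ]   [-c ]
  [ A    0  ] [ lambda ] = [ b ]

Solving the linear system:
  x*      = (0.4821, -3.8393)
  lambda* = (6.0536)
  f(x*)   = 31.2768

x* = (0.4821, -3.8393), lambda* = (6.0536)


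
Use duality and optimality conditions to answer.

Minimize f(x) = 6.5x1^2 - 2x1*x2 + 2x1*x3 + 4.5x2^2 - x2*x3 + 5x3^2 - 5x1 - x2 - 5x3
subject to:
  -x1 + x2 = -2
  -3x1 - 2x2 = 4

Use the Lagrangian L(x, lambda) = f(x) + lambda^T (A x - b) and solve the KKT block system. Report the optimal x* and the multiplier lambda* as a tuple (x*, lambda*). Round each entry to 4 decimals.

Form the Lagrangian:
  L(x, lambda) = (1/2) x^T Q x + c^T x + lambda^T (A x - b)
Stationarity (grad_x L = 0): Q x + c + A^T lambda = 0.
Primal feasibility: A x = b.

This gives the KKT block system:
  [ Q   A^T ] [ x     ]   [-c ]
  [ A    0  ] [ lambda ] = [ b ]

Solving the linear system:
  x*      = (0, -2, 0.3)
  lambda* = (11.42, -3.94)
  f(x*)   = 19.55

x* = (0, -2, 0.3), lambda* = (11.42, -3.94)


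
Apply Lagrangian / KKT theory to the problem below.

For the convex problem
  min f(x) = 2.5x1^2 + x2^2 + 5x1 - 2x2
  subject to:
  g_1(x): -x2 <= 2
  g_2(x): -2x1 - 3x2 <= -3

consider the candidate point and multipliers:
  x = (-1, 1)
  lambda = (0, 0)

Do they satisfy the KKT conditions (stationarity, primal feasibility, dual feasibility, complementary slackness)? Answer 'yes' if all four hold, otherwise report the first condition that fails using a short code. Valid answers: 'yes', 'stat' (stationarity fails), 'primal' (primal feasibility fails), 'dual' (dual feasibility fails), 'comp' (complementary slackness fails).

Gradient of f: grad f(x) = Q x + c = (0, 0)
Constraint values g_i(x) = a_i^T x - b_i:
  g_1((-1, 1)) = -3
  g_2((-1, 1)) = 2
Stationarity residual: grad f(x) + sum_i lambda_i a_i = (0, 0)
  -> stationarity OK
Primal feasibility (all g_i <= 0): FAILS
Dual feasibility (all lambda_i >= 0): OK
Complementary slackness (lambda_i * g_i(x) = 0 for all i): OK

Verdict: the first failing condition is primal_feasibility -> primal.

primal


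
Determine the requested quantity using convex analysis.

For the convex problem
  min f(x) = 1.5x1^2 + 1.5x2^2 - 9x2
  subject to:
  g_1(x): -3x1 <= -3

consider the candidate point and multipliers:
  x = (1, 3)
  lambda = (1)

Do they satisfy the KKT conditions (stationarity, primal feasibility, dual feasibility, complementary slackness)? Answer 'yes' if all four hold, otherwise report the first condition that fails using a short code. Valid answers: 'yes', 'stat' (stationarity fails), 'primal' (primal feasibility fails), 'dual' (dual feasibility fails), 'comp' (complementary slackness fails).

Gradient of f: grad f(x) = Q x + c = (3, 0)
Constraint values g_i(x) = a_i^T x - b_i:
  g_1((1, 3)) = 0
Stationarity residual: grad f(x) + sum_i lambda_i a_i = (0, 0)
  -> stationarity OK
Primal feasibility (all g_i <= 0): OK
Dual feasibility (all lambda_i >= 0): OK
Complementary slackness (lambda_i * g_i(x) = 0 for all i): OK

Verdict: yes, KKT holds.

yes


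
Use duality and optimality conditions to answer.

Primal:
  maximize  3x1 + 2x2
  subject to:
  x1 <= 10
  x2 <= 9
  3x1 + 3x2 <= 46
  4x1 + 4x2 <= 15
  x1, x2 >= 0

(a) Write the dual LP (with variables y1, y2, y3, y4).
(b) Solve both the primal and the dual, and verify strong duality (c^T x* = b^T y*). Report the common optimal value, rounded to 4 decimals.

The standard primal-dual pair for 'max c^T x s.t. A x <= b, x >= 0' is:
  Dual:  min b^T y  s.t.  A^T y >= c,  y >= 0.

So the dual LP is:
  minimize  10y1 + 9y2 + 46y3 + 15y4
  subject to:
    y1 + 3y3 + 4y4 >= 3
    y2 + 3y3 + 4y4 >= 2
    y1, y2, y3, y4 >= 0

Solving the primal: x* = (3.75, 0).
  primal value c^T x* = 11.25.
Solving the dual: y* = (0, 0, 0, 0.75).
  dual value b^T y* = 11.25.
Strong duality: c^T x* = b^T y*. Confirmed.

11.25


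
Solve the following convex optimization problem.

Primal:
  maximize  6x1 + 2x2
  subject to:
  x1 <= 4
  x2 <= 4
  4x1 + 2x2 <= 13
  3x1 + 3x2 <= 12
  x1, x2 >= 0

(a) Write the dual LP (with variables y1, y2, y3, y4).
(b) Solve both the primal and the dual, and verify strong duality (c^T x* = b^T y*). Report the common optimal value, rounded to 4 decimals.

The standard primal-dual pair for 'max c^T x s.t. A x <= b, x >= 0' is:
  Dual:  min b^T y  s.t.  A^T y >= c,  y >= 0.

So the dual LP is:
  minimize  4y1 + 4y2 + 13y3 + 12y4
  subject to:
    y1 + 4y3 + 3y4 >= 6
    y2 + 2y3 + 3y4 >= 2
    y1, y2, y3, y4 >= 0

Solving the primal: x* = (3.25, 0).
  primal value c^T x* = 19.5.
Solving the dual: y* = (0, 0, 1.5, 0).
  dual value b^T y* = 19.5.
Strong duality: c^T x* = b^T y*. Confirmed.

19.5


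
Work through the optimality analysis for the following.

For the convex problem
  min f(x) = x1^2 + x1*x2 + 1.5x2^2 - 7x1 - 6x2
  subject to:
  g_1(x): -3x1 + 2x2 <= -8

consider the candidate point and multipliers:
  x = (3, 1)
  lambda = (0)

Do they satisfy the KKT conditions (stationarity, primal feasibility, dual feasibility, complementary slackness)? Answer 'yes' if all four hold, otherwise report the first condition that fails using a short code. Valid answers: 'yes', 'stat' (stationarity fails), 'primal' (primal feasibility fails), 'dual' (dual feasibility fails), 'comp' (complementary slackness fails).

Gradient of f: grad f(x) = Q x + c = (0, 0)
Constraint values g_i(x) = a_i^T x - b_i:
  g_1((3, 1)) = 1
Stationarity residual: grad f(x) + sum_i lambda_i a_i = (0, 0)
  -> stationarity OK
Primal feasibility (all g_i <= 0): FAILS
Dual feasibility (all lambda_i >= 0): OK
Complementary slackness (lambda_i * g_i(x) = 0 for all i): OK

Verdict: the first failing condition is primal_feasibility -> primal.

primal


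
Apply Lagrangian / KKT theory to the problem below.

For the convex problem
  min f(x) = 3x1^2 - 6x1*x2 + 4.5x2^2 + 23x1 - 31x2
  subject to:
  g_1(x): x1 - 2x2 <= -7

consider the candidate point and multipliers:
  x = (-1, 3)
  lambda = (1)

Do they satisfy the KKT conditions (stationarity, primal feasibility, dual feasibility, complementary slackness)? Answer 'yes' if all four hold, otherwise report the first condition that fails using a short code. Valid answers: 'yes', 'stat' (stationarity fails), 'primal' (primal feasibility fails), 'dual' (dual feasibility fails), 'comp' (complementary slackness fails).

Gradient of f: grad f(x) = Q x + c = (-1, 2)
Constraint values g_i(x) = a_i^T x - b_i:
  g_1((-1, 3)) = 0
Stationarity residual: grad f(x) + sum_i lambda_i a_i = (0, 0)
  -> stationarity OK
Primal feasibility (all g_i <= 0): OK
Dual feasibility (all lambda_i >= 0): OK
Complementary slackness (lambda_i * g_i(x) = 0 for all i): OK

Verdict: yes, KKT holds.

yes


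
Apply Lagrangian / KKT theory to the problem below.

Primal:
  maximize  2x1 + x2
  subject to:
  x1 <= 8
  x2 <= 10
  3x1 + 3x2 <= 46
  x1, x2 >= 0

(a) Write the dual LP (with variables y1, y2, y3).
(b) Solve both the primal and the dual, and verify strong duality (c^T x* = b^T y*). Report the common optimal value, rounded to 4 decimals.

The standard primal-dual pair for 'max c^T x s.t. A x <= b, x >= 0' is:
  Dual:  min b^T y  s.t.  A^T y >= c,  y >= 0.

So the dual LP is:
  minimize  8y1 + 10y2 + 46y3
  subject to:
    y1 + 3y3 >= 2
    y2 + 3y3 >= 1
    y1, y2, y3 >= 0

Solving the primal: x* = (8, 7.3333).
  primal value c^T x* = 23.3333.
Solving the dual: y* = (1, 0, 0.3333).
  dual value b^T y* = 23.3333.
Strong duality: c^T x* = b^T y*. Confirmed.

23.3333


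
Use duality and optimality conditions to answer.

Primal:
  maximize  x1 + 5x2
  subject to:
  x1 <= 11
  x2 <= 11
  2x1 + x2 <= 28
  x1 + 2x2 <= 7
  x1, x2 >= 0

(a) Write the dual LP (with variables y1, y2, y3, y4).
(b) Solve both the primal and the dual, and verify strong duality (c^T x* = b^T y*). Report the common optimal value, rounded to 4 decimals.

The standard primal-dual pair for 'max c^T x s.t. A x <= b, x >= 0' is:
  Dual:  min b^T y  s.t.  A^T y >= c,  y >= 0.

So the dual LP is:
  minimize  11y1 + 11y2 + 28y3 + 7y4
  subject to:
    y1 + 2y3 + y4 >= 1
    y2 + y3 + 2y4 >= 5
    y1, y2, y3, y4 >= 0

Solving the primal: x* = (0, 3.5).
  primal value c^T x* = 17.5.
Solving the dual: y* = (0, 0, 0, 2.5).
  dual value b^T y* = 17.5.
Strong duality: c^T x* = b^T y*. Confirmed.

17.5


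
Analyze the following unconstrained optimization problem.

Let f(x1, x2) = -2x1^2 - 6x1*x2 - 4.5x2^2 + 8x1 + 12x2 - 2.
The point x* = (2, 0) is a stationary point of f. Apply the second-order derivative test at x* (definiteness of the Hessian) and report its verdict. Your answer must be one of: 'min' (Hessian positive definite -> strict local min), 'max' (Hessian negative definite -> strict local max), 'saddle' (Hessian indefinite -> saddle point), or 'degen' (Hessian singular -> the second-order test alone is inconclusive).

Compute the Hessian H = grad^2 f:
  H = [[-4, -6], [-6, -9]]
Verify stationarity: grad f(x*) = H x* + g = (0, 0).
Eigenvalues of H: -13, 0.
H has a zero eigenvalue (singular; negative semidefinite but not definite), so H is neither positive definite, negative definite, nor indefinite. The second-order test alone is inconclusive -> degen.
(Indeed, f is constant along the null direction of H through x*, so x* is not a strict local extremum.)

degen


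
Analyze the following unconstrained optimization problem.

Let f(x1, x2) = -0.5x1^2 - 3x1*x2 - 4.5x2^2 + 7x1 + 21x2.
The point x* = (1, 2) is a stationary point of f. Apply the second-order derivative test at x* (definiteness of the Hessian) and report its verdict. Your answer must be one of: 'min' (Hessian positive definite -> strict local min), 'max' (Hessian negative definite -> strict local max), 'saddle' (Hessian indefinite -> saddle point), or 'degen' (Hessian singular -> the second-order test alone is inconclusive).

Compute the Hessian H = grad^2 f:
  H = [[-1, -3], [-3, -9]]
Verify stationarity: grad f(x*) = H x* + g = (0, 0).
Eigenvalues of H: -10, 0.
H has a zero eigenvalue (singular; negative semidefinite but not definite), so H is neither positive definite, negative definite, nor indefinite. The second-order test alone is inconclusive -> degen.
(Indeed, f is constant along the null direction of H through x*, so x* is not a strict local extremum.)

degen


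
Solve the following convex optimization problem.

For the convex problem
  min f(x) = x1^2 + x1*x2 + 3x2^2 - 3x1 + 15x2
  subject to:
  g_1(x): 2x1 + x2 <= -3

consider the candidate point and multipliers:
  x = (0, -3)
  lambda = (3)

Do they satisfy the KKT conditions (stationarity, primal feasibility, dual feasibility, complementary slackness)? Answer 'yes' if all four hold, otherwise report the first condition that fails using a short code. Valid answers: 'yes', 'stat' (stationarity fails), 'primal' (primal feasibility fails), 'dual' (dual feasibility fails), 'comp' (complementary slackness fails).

Gradient of f: grad f(x) = Q x + c = (-6, -3)
Constraint values g_i(x) = a_i^T x - b_i:
  g_1((0, -3)) = 0
Stationarity residual: grad f(x) + sum_i lambda_i a_i = (0, 0)
  -> stationarity OK
Primal feasibility (all g_i <= 0): OK
Dual feasibility (all lambda_i >= 0): OK
Complementary slackness (lambda_i * g_i(x) = 0 for all i): OK

Verdict: yes, KKT holds.

yes
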